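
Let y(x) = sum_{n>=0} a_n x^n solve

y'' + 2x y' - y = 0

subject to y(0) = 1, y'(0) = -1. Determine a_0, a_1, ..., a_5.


Ansatz: y(x) = sum_{n>=0} a_n x^n, so y'(x) = sum_{n>=1} n a_n x^(n-1) and y''(x) = sum_{n>=2} n(n-1) a_n x^(n-2).
Substitute into P(x) y'' + Q(x) y' + R(x) y = 0 with P(x) = 1, Q(x) = 2x, R(x) = -1, and match powers of x.
Initial conditions: a_0 = 1, a_1 = -1.
Setting the coefficient of each power of x to zero and solving order by order (substituting the coefficients already found):
  x^0: 2 a_2 - a_0 = 0  ->  2 a_2 = a_0 = 1  ->  a_2 = 1/2
  x^1: 6 a_3 + a_1 = 0  ->  6 a_3 = -a_1 = 1  ->  a_3 = 1/6
  x^2: 12 a_4 + 3 a_2 = 0  ->  12 a_4 = -3 a_2 = -3/2  ->  a_4 = -1/8
  x^3: 20 a_5 + 5 a_3 = 0  ->  20 a_5 = -5 a_3 = -5/6  ->  a_5 = -1/24
Truncated series: y(x) = 1 - x + (1/2) x^2 + (1/6) x^3 - (1/8) x^4 - (1/24) x^5 + O(x^6).

a_0 = 1; a_1 = -1; a_2 = 1/2; a_3 = 1/6; a_4 = -1/8; a_5 = -1/24


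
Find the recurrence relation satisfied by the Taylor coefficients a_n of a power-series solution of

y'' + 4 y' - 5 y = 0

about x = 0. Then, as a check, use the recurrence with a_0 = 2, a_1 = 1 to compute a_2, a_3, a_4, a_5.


Substitute y = sum_n a_n x^n.
y''(x) has coefficient (n+2)(n+1) a_{n+2} at x^n;
4 y'(x) has coefficient 4 (n+1) a_{n+1} at x^n;
-5 y(x) has coefficient -5 a_n at x^n.
Matching x^n: (n+2)(n+1) a_{n+2} + 4 (n+1) a_{n+1} - 5 a_n = 0.
Thus a_{n+2} = [-4 (n+1) a_{n+1} + 5 a_n] / ((n+1)(n+2)).

Check with a_0 = 2, a_1 = 1 (apply the recurrence for n = 0, 1, 2, 3): a_0 = 2, a_1 = 1, a_2 = 3, a_3 = -19/6, a_4 = 53/12, a_5 = -173/40.

a_(n+2) = [-4 (n+1) a_(n+1) + 5 a_n] / ((n+1)(n+2)); check: a_0 = 2, a_1 = 1, a_2 = 3, a_3 = -19/6, a_4 = 53/12, a_5 = -173/40


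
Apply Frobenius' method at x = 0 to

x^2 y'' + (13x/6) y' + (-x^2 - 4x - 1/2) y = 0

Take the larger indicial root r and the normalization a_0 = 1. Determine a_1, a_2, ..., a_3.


Write in Frobenius form y'' + (p(x)/x) y' + (q(x)/x^2) y = 0:
  p(x) = 13/6,  q(x) = -x^2 - 4x - 1/2.
Indicial equation: r(r-1) + (13/6) r + (-1/2) = 0 -> roots r_1 = 1/3, r_2 = -3/2.
Take r = r_1 = 1/3. Let y(x) = x^r sum_{n>=0} a_n x^n with a_0 = 1.
Substitute y = x^r sum a_n x^n and match x^{r+n}. The recurrence is
  D(n) a_n - 4 a_{n-1} - 1 a_{n-2} = 0,  where D(n) = (r+n)(r+n-1) + (13/6)(r+n) + (-1/2).
  a_n = [4 a_{n-1} + 1 a_{n-2}] / D(n).
Since the indicial polynomial factors as (r - r_1)(r - r_2), D(n) = (r_1 + n - r_1)(r_1 + n - r_2) = n(n + 11/6).
Evaluating step by step (a_0 = 1):
  n = 1: D(1) = 1(1 + 11/6) = 17/6; numerator = 4(1) = 4; a_1 = (4)/(17/6) = 24/17
  n = 2: D(2) = 2(2 + 11/6) = 23/3; numerator = 4(24/17) + 1(1) = 113/17; a_2 = (113/17)/(23/3) = 339/391
  n = 3: D(3) = 3(3 + 11/6) = 29/2; numerator = 4(339/391) + 1(24/17) = 1908/391; a_3 = (1908/391)/(29/2) = 3816/11339

r = 1/3; a_0 = 1; a_1 = 24/17; a_2 = 339/391; a_3 = 3816/11339


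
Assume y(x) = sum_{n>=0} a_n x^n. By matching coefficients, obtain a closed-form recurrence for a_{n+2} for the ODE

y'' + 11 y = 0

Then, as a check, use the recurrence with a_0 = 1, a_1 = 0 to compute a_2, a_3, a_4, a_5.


Substitute y = sum_n a_n x^n into y'' + (const) y = 0.
y''(x) = sum_{n>=0} (n+2)(n+1) a_{n+2} x^n.
The ODE becomes sum_n [(n+2)(n+1) a_{n+2} + 11 a_n] x^n = 0.
Setting each coefficient to zero gives the recurrence:
  (n+2)(n+1) a_{n+2} + 11 a_n = 0,
  a_{n+2} = -11 / ((n+1)(n+2)) a_n.

Check with a_0 = 1, a_1 = 0 (apply the recurrence for n = 0, 1, 2, 3): a_0 = 1, a_1 = 0, a_2 = -11/2, a_3 = 0, a_4 = 121/24, a_5 = 0.

a_{n+2} = -11/((n+1)(n+2)) * a_n; check: a_0 = 1, a_1 = 0, a_2 = -11/2, a_3 = 0, a_4 = 121/24, a_5 = 0


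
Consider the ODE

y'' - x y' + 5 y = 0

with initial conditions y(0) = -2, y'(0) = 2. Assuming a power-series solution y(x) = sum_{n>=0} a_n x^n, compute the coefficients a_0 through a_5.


Ansatz: y(x) = sum_{n>=0} a_n x^n, so y'(x) = sum_{n>=1} n a_n x^(n-1) and y''(x) = sum_{n>=2} n(n-1) a_n x^(n-2).
Substitute into P(x) y'' + Q(x) y' + R(x) y = 0 with P(x) = 1, Q(x) = -x, R(x) = 5, and match powers of x.
Initial conditions: a_0 = -2, a_1 = 2.
Setting the coefficient of each power of x to zero and solving order by order (substituting the coefficients already found):
  x^0: 2 a_2 + 5 a_0 = 0  ->  2 a_2 = -5 a_0 = 10  ->  a_2 = 5
  x^1: 6 a_3 + 4 a_1 = 0  ->  6 a_3 = -4 a_1 = -8  ->  a_3 = -4/3
  x^2: 12 a_4 + 3 a_2 = 0  ->  12 a_4 = -3 a_2 = -15  ->  a_4 = -5/4
  x^3: 20 a_5 + 2 a_3 = 0  ->  20 a_5 = -2 a_3 = 8/3  ->  a_5 = 2/15
Truncated series: y(x) = -2 + 2 x + 5 x^2 - (4/3) x^3 - (5/4) x^4 + (2/15) x^5 + O(x^6).

a_0 = -2; a_1 = 2; a_2 = 5; a_3 = -4/3; a_4 = -5/4; a_5 = 2/15


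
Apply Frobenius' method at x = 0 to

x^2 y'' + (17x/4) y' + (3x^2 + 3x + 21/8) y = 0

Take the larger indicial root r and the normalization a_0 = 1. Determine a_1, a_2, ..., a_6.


Write in Frobenius form y'' + (p(x)/x) y' + (q(x)/x^2) y = 0:
  p(x) = 17/4,  q(x) = 3x^2 + 3x + 21/8.
Indicial equation: r(r-1) + (17/4) r + (21/8) = 0 -> roots r_1 = -3/2, r_2 = -7/4.
Take r = r_1 = -3/2. Let y(x) = x^r sum_{n>=0} a_n x^n with a_0 = 1.
Substitute y = x^r sum a_n x^n and match x^{r+n}. The recurrence is
  D(n) a_n + 3 a_{n-1} + 3 a_{n-2} = 0,  where D(n) = (r+n)(r+n-1) + (17/4)(r+n) + (21/8).
  a_n = [-3 a_{n-1} - 3 a_{n-2}] / D(n).
Since the indicial polynomial factors as (r - r_1)(r - r_2), D(n) = (r_1 + n - r_1)(r_1 + n - r_2) = n(n + 1/4).
Evaluating step by step (a_0 = 1):
  n = 1: D(1) = 1(1 + 1/4) = 5/4; numerator = -3(1) = -3; a_1 = (-3)/(5/4) = -12/5
  n = 2: D(2) = 2(2 + 1/4) = 9/2; numerator = -3(-12/5) - 3(1) = 21/5; a_2 = (21/5)/(9/2) = 14/15
  n = 3: D(3) = 3(3 + 1/4) = 39/4; numerator = -3(14/15) - 3(-12/5) = 22/5; a_3 = (22/5)/(39/4) = 88/195
  n = 4: D(4) = 4(4 + 1/4) = 17; numerator = -3(88/195) - 3(14/15) = -54/13; a_4 = (-54/13)/(17) = -54/221
  n = 5: D(5) = 5(5 + 1/4) = 105/4; numerator = -3(-54/221) - 3(88/195) = -686/1105; a_5 = (-686/1105)/(105/4) = -392/16575
  n = 6: D(6) = 6(6 + 1/4) = 75/2; numerator = -3(-392/16575) - 3(-54/221) = 4442/5525; a_6 = (4442/5525)/(75/2) = 8884/414375

r = -3/2; a_0 = 1; a_1 = -12/5; a_2 = 14/15; a_3 = 88/195; a_4 = -54/221; a_5 = -392/16575; a_6 = 8884/414375


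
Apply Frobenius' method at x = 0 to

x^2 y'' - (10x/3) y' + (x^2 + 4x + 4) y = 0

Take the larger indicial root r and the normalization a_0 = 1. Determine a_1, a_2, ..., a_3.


Write in Frobenius form y'' + (p(x)/x) y' + (q(x)/x^2) y = 0:
  p(x) = -10/3,  q(x) = x^2 + 4x + 4.
Indicial equation: r(r-1) + (-10/3) r + (4) = 0 -> roots r_1 = 3, r_2 = 4/3.
Take r = r_1 = 3. Let y(x) = x^r sum_{n>=0} a_n x^n with a_0 = 1.
Substitute y = x^r sum a_n x^n and match x^{r+n}. The recurrence is
  D(n) a_n + 4 a_{n-1} + 1 a_{n-2} = 0,  where D(n) = (r+n)(r+n-1) + (-10/3)(r+n) + (4).
  a_n = [-4 a_{n-1} - 1 a_{n-2}] / D(n).
Since the indicial polynomial factors as (r - r_1)(r - r_2), D(n) = (r_1 + n - r_1)(r_1 + n - r_2) = n(n + 5/3).
Evaluating step by step (a_0 = 1):
  n = 1: D(1) = 1(1 + 5/3) = 8/3; numerator = -4(1) = -4; a_1 = (-4)/(8/3) = -3/2
  n = 2: D(2) = 2(2 + 5/3) = 22/3; numerator = -4(-3/2) - 1(1) = 5; a_2 = (5)/(22/3) = 15/22
  n = 3: D(3) = 3(3 + 5/3) = 14; numerator = -4(15/22) - 1(-3/2) = -27/22; a_3 = (-27/22)/(14) = -27/308

r = 3; a_0 = 1; a_1 = -3/2; a_2 = 15/22; a_3 = -27/308


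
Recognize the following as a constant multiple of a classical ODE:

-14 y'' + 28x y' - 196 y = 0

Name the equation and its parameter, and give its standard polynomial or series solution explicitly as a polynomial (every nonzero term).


All three coefficients share the factor -14; dividing through by -14 gives  y'' - 2x y' + 14 y = 0.
This matches the Hermite equation y'' - 2x y' + 2n y = 0 with 2n = 14, so n = 7; the polynomial solution is H_7(x).
With y = sum_k a_k x^k, matching x^k gives (k+2)(k+1) a_{k+2} = 2(k - n) a_k = 2(k - 7) a_k. The right side vanishes at k = 7, so the series with the parity of 7 terminates at degree 7.
Standard normalization: leading coefficient of H_n is 2^n, so a_7 = 2^7 = 128. Work downward with a_k = (k+1)(k+2) a_{k+2} / (2(k - n)):
  a_5 = (6)(7)(128) / (2(5 - 7)) = 5376/(-4) = -1344
  a_3 = (4)(5)(-1344) / (2(3 - 7)) = -26880/(-8) = 3360
  a_1 = (2)(3)(3360) / (2(1 - 7)) = 20160/(-12) = -1680
Hence H_7(x) = 128 x^7 - 1344 x^5 + 3360 x^3 - 1680 x.

H_7(x); series = 128 x^7 - 1344 x^5 + 3360 x^3 - 1680 x


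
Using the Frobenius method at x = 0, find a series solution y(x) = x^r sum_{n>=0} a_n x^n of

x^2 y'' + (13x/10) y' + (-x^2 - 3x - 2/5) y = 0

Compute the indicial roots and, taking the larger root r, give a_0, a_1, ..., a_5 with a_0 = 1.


Write in Frobenius form y'' + (p(x)/x) y' + (q(x)/x^2) y = 0:
  p(x) = 13/10,  q(x) = -x^2 - 3x - 2/5.
Indicial equation: r(r-1) + (13/10) r + (-2/5) = 0 -> roots r_1 = 1/2, r_2 = -4/5.
Take r = r_1 = 1/2. Let y(x) = x^r sum_{n>=0} a_n x^n with a_0 = 1.
Substitute y = x^r sum a_n x^n and match x^{r+n}. The recurrence is
  D(n) a_n - 3 a_{n-1} - 1 a_{n-2} = 0,  where D(n) = (r+n)(r+n-1) + (13/10)(r+n) + (-2/5).
  a_n = [3 a_{n-1} + 1 a_{n-2}] / D(n).
Since the indicial polynomial factors as (r - r_1)(r - r_2), D(n) = (r_1 + n - r_1)(r_1 + n - r_2) = n(n + 13/10).
Evaluating step by step (a_0 = 1):
  n = 1: D(1) = 1(1 + 13/10) = 23/10; numerator = 3(1) = 3; a_1 = (3)/(23/10) = 30/23
  n = 2: D(2) = 2(2 + 13/10) = 33/5; numerator = 3(30/23) + 1(1) = 113/23; a_2 = (113/23)/(33/5) = 565/759
  n = 3: D(3) = 3(3 + 13/10) = 129/10; numerator = 3(565/759) + 1(30/23) = 895/253; a_3 = (895/253)/(129/10) = 8950/32637
  n = 4: D(4) = 4(4 + 13/10) = 106/5; numerator = 3(8950/32637) + 1(565/759) = 51145/32637; a_4 = (51145/32637)/(106/5) = 4825/65274
  n = 5: D(5) = 5(5 + 13/10) = 63/2; numerator = 3(4825/65274) + 1(8950/32637) = 32375/65274; a_5 = (32375/65274)/(63/2) = 4625/293733

r = 1/2; a_0 = 1; a_1 = 30/23; a_2 = 565/759; a_3 = 8950/32637; a_4 = 4825/65274; a_5 = 4625/293733


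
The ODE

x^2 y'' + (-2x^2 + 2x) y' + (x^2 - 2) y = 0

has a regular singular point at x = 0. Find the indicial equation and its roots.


Divide by x^2 to reach normal form y'' + P_1(x) y' + P_2(x) y = 0 with P_1(x) = -2 + 2/x and P_2(x) = 1 - 2/x^2.
x = 0 is a singular point because the y'-coefficient -2 + 2/x has a pole at x = 0 and the y-coefficient 1 - 2/x^2 has a pole at x = 0.
It is a regular singular point because x P_1(x) = p(x) = 2 - 2x and x^2 P_2(x) = q(x) = x^2 - 2 are polynomials, hence analytic at x = 0.
p(0) = 2,  q(0) = -2.
Indicial equation: r(r-1) + p(0) r + q(0) = 0, i.e. r^2 + (p(0) - 1) r + q(0) = 0, i.e. r^2 + 1 r - 2 = 0.
Discriminant: (1)^2 - 4(-2) = 9, so r = (-1 ± 3)/2.
Solving: r_1 = 1, r_2 = -2.

indicial: r^2 + 1 r - 2 = 0; roots r_1 = 1, r_2 = -2


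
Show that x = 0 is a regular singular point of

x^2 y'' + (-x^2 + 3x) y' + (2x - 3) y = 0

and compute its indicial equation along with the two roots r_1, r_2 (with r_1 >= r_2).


Divide by x^2 to reach normal form y'' + P_1(x) y' + P_2(x) y = 0 with P_1(x) = -1 + 3/x and P_2(x) = 2/x - 3/x^2.
x = 0 is a singular point because the y'-coefficient -1 + 3/x has a pole at x = 0 and the y-coefficient 2/x - 3/x^2 has a pole at x = 0.
It is a regular singular point because x P_1(x) = p(x) = 3 - x and x^2 P_2(x) = q(x) = 2x - 3 are polynomials, hence analytic at x = 0.
p(0) = 3,  q(0) = -3.
Indicial equation: r(r-1) + p(0) r + q(0) = 0, i.e. r^2 + (p(0) - 1) r + q(0) = 0, i.e. r^2 + 2 r - 3 = 0.
Discriminant: (2)^2 - 4(-3) = 16, so r = (-2 ± 4)/2.
Solving: r_1 = 1, r_2 = -3.

indicial: r^2 + 2 r - 3 = 0; roots r_1 = 1, r_2 = -3


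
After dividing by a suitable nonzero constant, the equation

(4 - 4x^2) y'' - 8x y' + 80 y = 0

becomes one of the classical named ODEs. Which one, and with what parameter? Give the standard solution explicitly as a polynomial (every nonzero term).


All three coefficients share the factor 4; dividing through by 4 gives  (1 - x^2) y'' - 2x y' + 20 y = 0.
This matches the Legendre equation (1 - x^2) y'' - 2x y' + n(n+1) y = 0 (note the -2x y' term) with n(n+1) = 20, so n = 4; the polynomial solution is P_4(x).
With y = sum_k a_k x^k, matching x^k gives (k+2)(k+1) a_{k+2} = [k(k+1) - n(n+1)] a_k = (k - 4)(k + 5) a_k. The right side vanishes at k = 4, so the series with the parity of 4 terminates at degree 4.
Standard normalization (P_n(1) = 1): leading coefficient (2n)!/(2^n (n!)^2) = 40320/(16*576) = 35/8, so a_4 = 35/8. Work downward with a_k = (k+1)(k+2) a_{k+2} / ((k - 4)(k + 5)):
  a_2 = (3)(4)(35/8) / ((2 - 4)(2 + 5)) = (105/2)/(-14) = -15/4
  a_0 = (1)(2)(-15/4) / ((0 - 4)(0 + 5)) = (-15/2)/(-20) = 3/8
Hence P_4(x) = 35 x^4/8 - 15 x^2/4 + 3/8.

P_4(x); series = 35 x^4/8 - 15 x^2/4 + 3/8


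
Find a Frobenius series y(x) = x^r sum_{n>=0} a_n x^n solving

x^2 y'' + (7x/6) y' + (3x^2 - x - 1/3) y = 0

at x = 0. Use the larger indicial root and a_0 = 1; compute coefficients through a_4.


Write in Frobenius form y'' + (p(x)/x) y' + (q(x)/x^2) y = 0:
  p(x) = 7/6,  q(x) = 3x^2 - x - 1/3.
Indicial equation: r(r-1) + (7/6) r + (-1/3) = 0 -> roots r_1 = 1/2, r_2 = -2/3.
Take r = r_1 = 1/2. Let y(x) = x^r sum_{n>=0} a_n x^n with a_0 = 1.
Substitute y = x^r sum a_n x^n and match x^{r+n}. The recurrence is
  D(n) a_n - 1 a_{n-1} + 3 a_{n-2} = 0,  where D(n) = (r+n)(r+n-1) + (7/6)(r+n) + (-1/3).
  a_n = [1 a_{n-1} - 3 a_{n-2}] / D(n).
Since the indicial polynomial factors as (r - r_1)(r - r_2), D(n) = (r_1 + n - r_1)(r_1 + n - r_2) = n(n + 7/6).
Evaluating step by step (a_0 = 1):
  n = 1: D(1) = 1(1 + 7/6) = 13/6; numerator = 1(1) = 1; a_1 = (1)/(13/6) = 6/13
  n = 2: D(2) = 2(2 + 7/6) = 19/3; numerator = 1(6/13) - 3(1) = -33/13; a_2 = (-33/13)/(19/3) = -99/247
  n = 3: D(3) = 3(3 + 7/6) = 25/2; numerator = 1(-99/247) - 3(6/13) = -441/247; a_3 = (-441/247)/(25/2) = -882/6175
  n = 4: D(4) = 4(4 + 7/6) = 62/3; numerator = 1(-882/6175) - 3(-99/247) = 6543/6175; a_4 = (6543/6175)/(62/3) = 19629/382850

r = 1/2; a_0 = 1; a_1 = 6/13; a_2 = -99/247; a_3 = -882/6175; a_4 = 19629/382850


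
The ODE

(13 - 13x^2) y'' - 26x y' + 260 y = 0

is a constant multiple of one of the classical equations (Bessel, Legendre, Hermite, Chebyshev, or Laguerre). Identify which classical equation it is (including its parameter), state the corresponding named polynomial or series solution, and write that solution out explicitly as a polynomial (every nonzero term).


All three coefficients share the factor 13; dividing through by 13 gives  (1 - x^2) y'' - 2x y' + 20 y = 0.
This matches the Legendre equation (1 - x^2) y'' - 2x y' + n(n+1) y = 0 (note the -2x y' term) with n(n+1) = 20, so n = 4; the polynomial solution is P_4(x).
With y = sum_k a_k x^k, matching x^k gives (k+2)(k+1) a_{k+2} = [k(k+1) - n(n+1)] a_k = (k - 4)(k + 5) a_k. The right side vanishes at k = 4, so the series with the parity of 4 terminates at degree 4.
Standard normalization (P_n(1) = 1): leading coefficient (2n)!/(2^n (n!)^2) = 40320/(16*576) = 35/8, so a_4 = 35/8. Work downward with a_k = (k+1)(k+2) a_{k+2} / ((k - 4)(k + 5)):
  a_2 = (3)(4)(35/8) / ((2 - 4)(2 + 5)) = (105/2)/(-14) = -15/4
  a_0 = (1)(2)(-15/4) / ((0 - 4)(0 + 5)) = (-15/2)/(-20) = 3/8
Hence P_4(x) = 35 x^4/8 - 15 x^2/4 + 3/8.

P_4(x); series = 35 x^4/8 - 15 x^2/4 + 3/8


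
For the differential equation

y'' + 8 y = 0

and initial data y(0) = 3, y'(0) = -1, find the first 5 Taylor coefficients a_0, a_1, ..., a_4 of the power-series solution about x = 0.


Ansatz: y(x) = sum_{n>=0} a_n x^n, so y'(x) = sum_{n>=1} n a_n x^(n-1) and y''(x) = sum_{n>=2} n(n-1) a_n x^(n-2).
Substitute into P(x) y'' + Q(x) y' + R(x) y = 0 with P(x) = 1, Q(x) = 0, R(x) = 8, and match powers of x.
Initial conditions: a_0 = 3, a_1 = -1.
Setting the coefficient of each power of x to zero and solving order by order (substituting the coefficients already found):
  x^0: 2 a_2 + 8 a_0 = 0  ->  2 a_2 = -8 a_0 = -24  ->  a_2 = -12
  x^1: 6 a_3 + 8 a_1 = 0  ->  6 a_3 = -8 a_1 = 8  ->  a_3 = 4/3
  x^2: 12 a_4 + 8 a_2 = 0  ->  12 a_4 = -8 a_2 = 96  ->  a_4 = 8
Truncated series: y(x) = 3 - x - 12 x^2 + (4/3) x^3 + 8 x^4 + O(x^5).

a_0 = 3; a_1 = -1; a_2 = -12; a_3 = 4/3; a_4 = 8


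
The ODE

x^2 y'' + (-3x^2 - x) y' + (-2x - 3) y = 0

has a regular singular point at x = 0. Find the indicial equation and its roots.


Divide by x^2 to reach normal form y'' + P_1(x) y' + P_2(x) y = 0 with P_1(x) = -3 - 1/x and P_2(x) = -2/x - 3/x^2.
x = 0 is a singular point because the y'-coefficient -3 - 1/x has a pole at x = 0 and the y-coefficient -2/x - 3/x^2 has a pole at x = 0.
It is a regular singular point because x P_1(x) = p(x) = -3x - 1 and x^2 P_2(x) = q(x) = -2x - 3 are polynomials, hence analytic at x = 0.
p(0) = -1,  q(0) = -3.
Indicial equation: r(r-1) + p(0) r + q(0) = 0, i.e. r^2 + (p(0) - 1) r + q(0) = 0, i.e. r^2 - 2 r - 3 = 0.
Discriminant: (-2)^2 - 4(-3) = 16, so r = (2 ± 4)/2.
Solving: r_1 = 3, r_2 = -1.

indicial: r^2 - 2 r - 3 = 0; roots r_1 = 3, r_2 = -1


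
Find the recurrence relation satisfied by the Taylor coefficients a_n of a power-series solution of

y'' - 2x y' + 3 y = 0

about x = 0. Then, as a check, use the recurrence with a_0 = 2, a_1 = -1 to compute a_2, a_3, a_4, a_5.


Substitute y = sum_n a_n x^n.
y''(x) has coefficient (n+2)(n+1) a_{n+2} at x^n;
-2 x y'(x) has coefficient -2 n a_n at x^n (shift);
3 y(x) has coefficient 3 a_n at x^n.
Matching x^n: (n+2)(n+1) a_{n+2} + (-2n + 3) a_n = 0.
Thus a_{n+2} = (2n - 3) / ((n+1)(n+2)) * a_n.

Check with a_0 = 2, a_1 = -1 (apply the recurrence for n = 0, 1, 2, 3): a_0 = 2, a_1 = -1, a_2 = -3, a_3 = 1/6, a_4 = -1/4, a_5 = 1/40.

a_(n+2) = (2n - 3) / ((n+1)(n+2)) * a_n; check: a_0 = 2, a_1 = -1, a_2 = -3, a_3 = 1/6, a_4 = -1/4, a_5 = 1/40


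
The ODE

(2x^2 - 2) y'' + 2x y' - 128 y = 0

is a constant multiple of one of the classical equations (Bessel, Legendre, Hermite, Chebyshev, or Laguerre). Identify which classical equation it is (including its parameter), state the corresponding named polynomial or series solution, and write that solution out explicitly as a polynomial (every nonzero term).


All three coefficients share the factor -2; dividing through by -2 gives  (1 - x^2) y'' - x y' + 64 y = 0.
This matches the Chebyshev equation (1 - x^2) y'' - x y' + n^2 y = 0 (note the -x y' term, not -2x y') with n^2 = 64, so n = 8; the polynomial solution is T_8(x).
With y = sum_k a_k x^k, matching x^k gives (k+2)(k+1) a_{k+2} = (k^2 - n^2) a_k = (k - 8)(k + 8) a_k. The right side vanishes at k = 8, so the series with the parity of 8 terminates at degree 8.
Standard normalization: leading coefficient of T_n is 2^(n-1), so a_8 = 2^7 = 128. Work downward with a_k = (k+1)(k+2) a_{k+2} / ((k - 8)(k + 8)):
  a_6 = (7)(8)(128) / ((6 - 8)(6 + 8)) = 7168/(-28) = -256
  a_4 = (5)(6)(-256) / ((4 - 8)(4 + 8)) = -7680/(-48) = 160
  a_2 = (3)(4)(160) / ((2 - 8)(2 + 8)) = 1920/(-60) = -32
  a_0 = (1)(2)(-32) / ((0 - 8)(0 + 8)) = -64/(-64) = 1
Hence T_8(x) = 128 x^8 - 256 x^6 + 160 x^4 - 32 x^2 + 1.

T_8(x); series = 128 x^8 - 256 x^6 + 160 x^4 - 32 x^2 + 1


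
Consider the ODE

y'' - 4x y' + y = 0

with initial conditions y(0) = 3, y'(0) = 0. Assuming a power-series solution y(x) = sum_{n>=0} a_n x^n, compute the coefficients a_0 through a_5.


Ansatz: y(x) = sum_{n>=0} a_n x^n, so y'(x) = sum_{n>=1} n a_n x^(n-1) and y''(x) = sum_{n>=2} n(n-1) a_n x^(n-2).
Substitute into P(x) y'' + Q(x) y' + R(x) y = 0 with P(x) = 1, Q(x) = -4x, R(x) = 1, and match powers of x.
Initial conditions: a_0 = 3, a_1 = 0.
Setting the coefficient of each power of x to zero and solving order by order (substituting the coefficients already found):
  x^0: 2 a_2 + a_0 = 0  ->  2 a_2 = -a_0 = -3  ->  a_2 = -3/2
  x^1: 6 a_3 - 3 a_1 = 0  ->  6 a_3 = 3 a_1 = 0  ->  a_3 = 0
  x^2: 12 a_4 - 7 a_2 = 0  ->  12 a_4 = 7 a_2 = -21/2  ->  a_4 = -7/8
  x^3: 20 a_5 - 11 a_3 = 0  ->  20 a_5 = 11 a_3 = 0  ->  a_5 = 0
Truncated series: y(x) = 3 - (3/2) x^2 - (7/8) x^4 + O(x^6).

a_0 = 3; a_1 = 0; a_2 = -3/2; a_3 = 0; a_4 = -7/8; a_5 = 0


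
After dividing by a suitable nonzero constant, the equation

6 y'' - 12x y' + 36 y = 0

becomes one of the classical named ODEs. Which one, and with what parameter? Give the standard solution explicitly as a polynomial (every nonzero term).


All three coefficients share the factor 6; dividing through by 6 gives  y'' - 2x y' + 6 y = 0.
This matches the Hermite equation y'' - 2x y' + 2n y = 0 with 2n = 6, so n = 3; the polynomial solution is H_3(x).
With y = sum_k a_k x^k, matching x^k gives (k+2)(k+1) a_{k+2} = 2(k - n) a_k = 2(k - 3) a_k. The right side vanishes at k = 3, so the series with the parity of 3 terminates at degree 3.
Standard normalization: leading coefficient of H_n is 2^n, so a_3 = 2^3 = 8. Work downward with a_k = (k+1)(k+2) a_{k+2} / (2(k - n)):
  a_1 = (2)(3)(8) / (2(1 - 3)) = 48/(-4) = -12
Hence H_3(x) = 8 x^3 - 12 x.

H_3(x); series = 8 x^3 - 12 x


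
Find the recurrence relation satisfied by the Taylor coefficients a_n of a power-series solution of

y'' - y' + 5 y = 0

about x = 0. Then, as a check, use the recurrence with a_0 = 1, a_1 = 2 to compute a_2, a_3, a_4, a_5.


Substitute y = sum_n a_n x^n.
y''(x) has coefficient (n+2)(n+1) a_{n+2} at x^n;
-y'(x) has coefficient -(n+1) a_{n+1} at x^n;
5 y(x) has coefficient 5 a_n at x^n.
Matching x^n: (n+2)(n+1) a_{n+2} - (n+1) a_{n+1} + 5 a_n = 0.
Thus a_{n+2} = [(n+1) a_{n+1} - 5 a_n] / ((n+1)(n+2)).

Check with a_0 = 1, a_1 = 2 (apply the recurrence for n = 0, 1, 2, 3): a_0 = 1, a_1 = 2, a_2 = -3/2, a_3 = -13/6, a_4 = 1/12, a_5 = 67/120.

a_(n+2) = [(n+1) a_(n+1) - 5 a_n] / ((n+1)(n+2)); check: a_0 = 1, a_1 = 2, a_2 = -3/2, a_3 = -13/6, a_4 = 1/12, a_5 = 67/120


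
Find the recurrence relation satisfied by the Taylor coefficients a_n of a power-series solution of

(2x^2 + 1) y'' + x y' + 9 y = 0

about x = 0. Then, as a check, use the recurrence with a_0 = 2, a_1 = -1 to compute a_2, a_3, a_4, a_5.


Substitute y = sum_n a_n x^n.
(1 + 2 x^2) y'' contributes (n+2)(n+1) a_{n+2} + 2 n(n-1) a_n at x^n.
x y'(x) contributes n a_n at x^n.
9 y(x) contributes 9 a_n at x^n.
Matching x^n: (n+2)(n+1) a_{n+2} + (2 n(n-1) + n + 9) a_n = 0.
Thus a_{n+2} = (-2 n(n-1) - n - 9) / ((n+1)(n+2)) * a_n.

Check with a_0 = 2, a_1 = -1 (apply the recurrence for n = 0, 1, 2, 3): a_0 = 2, a_1 = -1, a_2 = -9, a_3 = 5/3, a_4 = 45/4, a_5 = -2.

a_(n+2) = (-2 n(n-1) - n - 9) / ((n+1)(n+2)) * a_n; check: a_0 = 2, a_1 = -1, a_2 = -9, a_3 = 5/3, a_4 = 45/4, a_5 = -2


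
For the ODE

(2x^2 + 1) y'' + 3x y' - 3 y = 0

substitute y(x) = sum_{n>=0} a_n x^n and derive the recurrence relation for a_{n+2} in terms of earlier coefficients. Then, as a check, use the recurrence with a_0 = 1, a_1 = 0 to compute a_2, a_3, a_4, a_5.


Substitute y = sum_n a_n x^n.
(1 + 2 x^2) y'' contributes (n+2)(n+1) a_{n+2} + 2 n(n-1) a_n at x^n.
3 x y'(x) contributes 3 n a_n at x^n.
-3 y(x) contributes -3 a_n at x^n.
Matching x^n: (n+2)(n+1) a_{n+2} + (2 n(n-1) + 3 n - 3) a_n = 0.
Thus a_{n+2} = (-2 n(n-1) - 3 n + 3) / ((n+1)(n+2)) * a_n.

Check with a_0 = 1, a_1 = 0 (apply the recurrence for n = 0, 1, 2, 3): a_0 = 1, a_1 = 0, a_2 = 3/2, a_3 = 0, a_4 = -7/8, a_5 = 0.

a_(n+2) = (-2 n(n-1) - 3 n + 3) / ((n+1)(n+2)) * a_n; check: a_0 = 1, a_1 = 0, a_2 = 3/2, a_3 = 0, a_4 = -7/8, a_5 = 0


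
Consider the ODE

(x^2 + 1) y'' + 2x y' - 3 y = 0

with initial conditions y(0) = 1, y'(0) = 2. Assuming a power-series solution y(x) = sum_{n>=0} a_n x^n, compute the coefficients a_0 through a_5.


Ansatz: y(x) = sum_{n>=0} a_n x^n, so y'(x) = sum_{n>=1} n a_n x^(n-1) and y''(x) = sum_{n>=2} n(n-1) a_n x^(n-2).
Substitute into P(x) y'' + Q(x) y' + R(x) y = 0 with P(x) = x^2 + 1, Q(x) = 2x, R(x) = -3, and match powers of x.
Initial conditions: a_0 = 1, a_1 = 2.
Setting the coefficient of each power of x to zero and solving order by order (substituting the coefficients already found):
  x^0: 2 a_2 - 3 a_0 = 0  ->  2 a_2 = 3 a_0 = 3  ->  a_2 = 3/2
  x^1: 6 a_3 - a_1 = 0  ->  6 a_3 = a_1 = 2  ->  a_3 = 1/3
  x^2: 12 a_4 + 3 a_2 = 0  ->  12 a_4 = -3 a_2 = -9/2  ->  a_4 = -3/8
  x^3: 20 a_5 + 9 a_3 = 0  ->  20 a_5 = -9 a_3 = -3  ->  a_5 = -3/20
Truncated series: y(x) = 1 + 2 x + (3/2) x^2 + (1/3) x^3 - (3/8) x^4 - (3/20) x^5 + O(x^6).

a_0 = 1; a_1 = 2; a_2 = 3/2; a_3 = 1/3; a_4 = -3/8; a_5 = -3/20


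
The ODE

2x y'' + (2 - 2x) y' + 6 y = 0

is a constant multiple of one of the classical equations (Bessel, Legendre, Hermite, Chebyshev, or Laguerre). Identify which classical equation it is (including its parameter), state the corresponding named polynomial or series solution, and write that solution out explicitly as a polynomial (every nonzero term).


All three coefficients share the factor 2; dividing through by 2 gives  x y'' + (1 - x) y' + 3 y = 0.
This matches the Laguerre equation x y'' + (1 - x) y' + n y = 0 with n = 3; the polynomial solution is L_3(x).
With y = sum_k a_k x^k, matching x^k gives (k+1)k a_{k+1} + (k+1) a_{k+1} - k a_k + n a_k = 0, i.e. (k+1)^2 a_{k+1} = (k - n) a_k = (k - 3) a_k. The right side vanishes at k = 3, so the series terminates at degree 3.
Standard normalization L_n(0) = 1 gives a_0 = 1. Work upward with a_{k+1} = (k - 3) a_k / (k+1)^2:
  a_1 = (0 - 3)(1) / 1^2 = -3/1 = -3
  a_2 = (1 - 3)(-3) / 2^2 = 6/4 = 3/2
  a_3 = (2 - 3)(3/2) / 3^2 = (-3/2)/9 = -1/6
Hence L_3(x) = -x^3/6 + 3 x^2/2 - 3 x + 1.

L_3(x); series = -x^3/6 + 3 x^2/2 - 3 x + 1


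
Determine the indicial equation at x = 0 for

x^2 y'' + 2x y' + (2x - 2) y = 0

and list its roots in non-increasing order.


Divide by x^2 to reach normal form y'' + P_1(x) y' + P_2(x) y = 0 with P_1(x) = 2/x and P_2(x) = 2/x - 2/x^2.
x = 0 is a singular point because the y'-coefficient 2/x has a pole at x = 0 and the y-coefficient 2/x - 2/x^2 has a pole at x = 0.
It is a regular singular point because x P_1(x) = p(x) = 2 and x^2 P_2(x) = q(x) = 2x - 2 are polynomials, hence analytic at x = 0.
p(0) = 2,  q(0) = -2.
Indicial equation: r(r-1) + p(0) r + q(0) = 0, i.e. r^2 + (p(0) - 1) r + q(0) = 0, i.e. r^2 + 1 r - 2 = 0.
Discriminant: (1)^2 - 4(-2) = 9, so r = (-1 ± 3)/2.
Solving: r_1 = 1, r_2 = -2.

indicial: r^2 + 1 r - 2 = 0; roots r_1 = 1, r_2 = -2


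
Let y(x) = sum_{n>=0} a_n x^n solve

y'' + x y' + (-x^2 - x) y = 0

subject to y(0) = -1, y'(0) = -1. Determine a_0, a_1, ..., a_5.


Ansatz: y(x) = sum_{n>=0} a_n x^n, so y'(x) = sum_{n>=1} n a_n x^(n-1) and y''(x) = sum_{n>=2} n(n-1) a_n x^(n-2).
Substitute into P(x) y'' + Q(x) y' + R(x) y = 0 with P(x) = 1, Q(x) = x, R(x) = -x^2 - x, and match powers of x.
Initial conditions: a_0 = -1, a_1 = -1.
Setting the coefficient of each power of x to zero and solving order by order (substituting the coefficients already found):
  x^0: 2 a_2 = 0  ->  a_2 = 0
  x^1: 6 a_3 + a_1 - a_0 = 0  ->  6 a_3 = -a_1 + a_0 = 0  ->  a_3 = 0
  x^2: 12 a_4 + 2 a_2 - a_1 - a_0 = 0  ->  12 a_4 = -2 a_2 + a_1 + a_0 = -2  ->  a_4 = -1/6
  x^3: 20 a_5 + 3 a_3 - a_2 - a_1 = 0  ->  20 a_5 = -3 a_3 + a_2 + a_1 = -1  ->  a_5 = -1/20
Truncated series: y(x) = -1 - x - (1/6) x^4 - (1/20) x^5 + O(x^6).

a_0 = -1; a_1 = -1; a_2 = 0; a_3 = 0; a_4 = -1/6; a_5 = -1/20


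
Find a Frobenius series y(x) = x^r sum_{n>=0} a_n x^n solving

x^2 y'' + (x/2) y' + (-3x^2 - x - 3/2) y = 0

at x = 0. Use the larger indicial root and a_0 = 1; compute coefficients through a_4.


Write in Frobenius form y'' + (p(x)/x) y' + (q(x)/x^2) y = 0:
  p(x) = 1/2,  q(x) = -3x^2 - x - 3/2.
Indicial equation: r(r-1) + (1/2) r + (-3/2) = 0 -> roots r_1 = 3/2, r_2 = -1.
Take r = r_1 = 3/2. Let y(x) = x^r sum_{n>=0} a_n x^n with a_0 = 1.
Substitute y = x^r sum a_n x^n and match x^{r+n}. The recurrence is
  D(n) a_n - 1 a_{n-1} - 3 a_{n-2} = 0,  where D(n) = (r+n)(r+n-1) + (1/2)(r+n) + (-3/2).
  a_n = [1 a_{n-1} + 3 a_{n-2}] / D(n).
Since the indicial polynomial factors as (r - r_1)(r - r_2), D(n) = (r_1 + n - r_1)(r_1 + n - r_2) = n(n + 5/2).
Evaluating step by step (a_0 = 1):
  n = 1: D(1) = 1(1 + 5/2) = 7/2; numerator = 1(1) = 1; a_1 = (1)/(7/2) = 2/7
  n = 2: D(2) = 2(2 + 5/2) = 9; numerator = 1(2/7) + 3(1) = 23/7; a_2 = (23/7)/(9) = 23/63
  n = 3: D(3) = 3(3 + 5/2) = 33/2; numerator = 1(23/63) + 3(2/7) = 11/9; a_3 = (11/9)/(33/2) = 2/27
  n = 4: D(4) = 4(4 + 5/2) = 26; numerator = 1(2/27) + 3(23/63) = 221/189; a_4 = (221/189)/(26) = 17/378

r = 3/2; a_0 = 1; a_1 = 2/7; a_2 = 23/63; a_3 = 2/27; a_4 = 17/378


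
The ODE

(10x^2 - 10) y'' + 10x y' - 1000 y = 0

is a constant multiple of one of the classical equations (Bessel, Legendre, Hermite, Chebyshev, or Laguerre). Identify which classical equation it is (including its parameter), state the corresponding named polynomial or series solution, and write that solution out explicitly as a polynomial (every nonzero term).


All three coefficients share the factor -10; dividing through by -10 gives  (1 - x^2) y'' - x y' + 100 y = 0.
This matches the Chebyshev equation (1 - x^2) y'' - x y' + n^2 y = 0 (note the -x y' term, not -2x y') with n^2 = 100, so n = 10; the polynomial solution is T_10(x).
With y = sum_k a_k x^k, matching x^k gives (k+2)(k+1) a_{k+2} = (k^2 - n^2) a_k = (k - 10)(k + 10) a_k. The right side vanishes at k = 10, so the series with the parity of 10 terminates at degree 10.
Standard normalization: leading coefficient of T_n is 2^(n-1), so a_10 = 2^9 = 512. Work downward with a_k = (k+1)(k+2) a_{k+2} / ((k - 10)(k + 10)):
  a_8 = (9)(10)(512) / ((8 - 10)(8 + 10)) = 46080/(-36) = -1280
  a_6 = (7)(8)(-1280) / ((6 - 10)(6 + 10)) = -71680/(-64) = 1120
  a_4 = (5)(6)(1120) / ((4 - 10)(4 + 10)) = 33600/(-84) = -400
  a_2 = (3)(4)(-400) / ((2 - 10)(2 + 10)) = -4800/(-96) = 50
  a_0 = (1)(2)(50) / ((0 - 10)(0 + 10)) = 100/(-100) = -1
Hence T_10(x) = 512 x^10 - 1280 x^8 + 1120 x^6 - 400 x^4 + 50 x^2 - 1.

T_10(x); series = 512 x^10 - 1280 x^8 + 1120 x^6 - 400 x^4 + 50 x^2 - 1


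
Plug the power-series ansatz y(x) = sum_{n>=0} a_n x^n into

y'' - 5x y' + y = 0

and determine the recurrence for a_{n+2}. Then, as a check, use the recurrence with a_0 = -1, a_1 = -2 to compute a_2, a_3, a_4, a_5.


Substitute y = sum_n a_n x^n.
y''(x) has coefficient (n+2)(n+1) a_{n+2} at x^n;
-5 x y'(x) has coefficient -5 n a_n at x^n (shift);
y(x) has coefficient 1 a_n at x^n.
Matching x^n: (n+2)(n+1) a_{n+2} + (-5n + 1) a_n = 0.
Thus a_{n+2} = (5n - 1) / ((n+1)(n+2)) * a_n.

Check with a_0 = -1, a_1 = -2 (apply the recurrence for n = 0, 1, 2, 3): a_0 = -1, a_1 = -2, a_2 = 1/2, a_3 = -4/3, a_4 = 3/8, a_5 = -14/15.

a_(n+2) = (5n - 1) / ((n+1)(n+2)) * a_n; check: a_0 = -1, a_1 = -2, a_2 = 1/2, a_3 = -4/3, a_4 = 3/8, a_5 = -14/15


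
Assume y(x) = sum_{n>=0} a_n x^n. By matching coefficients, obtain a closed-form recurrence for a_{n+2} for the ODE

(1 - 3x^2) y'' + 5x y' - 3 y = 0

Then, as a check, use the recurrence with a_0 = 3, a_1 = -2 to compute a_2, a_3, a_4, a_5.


Substitute y = sum_n a_n x^n.
(1 - 3 x^2) y'' contributes (n+2)(n+1) a_{n+2} - 3 n(n-1) a_n at x^n.
5 x y'(x) contributes 5 n a_n at x^n.
-3 y(x) contributes -3 a_n at x^n.
Matching x^n: (n+2)(n+1) a_{n+2} + (-3 n(n-1) + 5 n - 3) a_n = 0.
Thus a_{n+2} = (3 n(n-1) - 5 n + 3) / ((n+1)(n+2)) * a_n.

Check with a_0 = 3, a_1 = -2 (apply the recurrence for n = 0, 1, 2, 3): a_0 = 3, a_1 = -2, a_2 = 9/2, a_3 = 2/3, a_4 = -3/8, a_5 = 1/5.

a_(n+2) = (3 n(n-1) - 5 n + 3) / ((n+1)(n+2)) * a_n; check: a_0 = 3, a_1 = -2, a_2 = 9/2, a_3 = 2/3, a_4 = -3/8, a_5 = 1/5


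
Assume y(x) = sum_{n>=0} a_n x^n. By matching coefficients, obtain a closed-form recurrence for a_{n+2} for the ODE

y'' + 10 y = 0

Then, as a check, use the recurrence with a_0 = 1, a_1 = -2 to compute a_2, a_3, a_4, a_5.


Substitute y = sum_n a_n x^n into y'' + (const) y = 0.
y''(x) = sum_{n>=0} (n+2)(n+1) a_{n+2} x^n.
The ODE becomes sum_n [(n+2)(n+1) a_{n+2} + 10 a_n] x^n = 0.
Setting each coefficient to zero gives the recurrence:
  (n+2)(n+1) a_{n+2} + 10 a_n = 0,
  a_{n+2} = -10 / ((n+1)(n+2)) a_n.

Check with a_0 = 1, a_1 = -2 (apply the recurrence for n = 0, 1, 2, 3): a_0 = 1, a_1 = -2, a_2 = -5, a_3 = 10/3, a_4 = 25/6, a_5 = -5/3.

a_{n+2} = -10/((n+1)(n+2)) * a_n; check: a_0 = 1, a_1 = -2, a_2 = -5, a_3 = 10/3, a_4 = 25/6, a_5 = -5/3


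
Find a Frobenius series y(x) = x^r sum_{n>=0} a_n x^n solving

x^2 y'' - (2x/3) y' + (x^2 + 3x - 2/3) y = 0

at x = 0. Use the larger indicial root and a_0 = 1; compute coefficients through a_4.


Write in Frobenius form y'' + (p(x)/x) y' + (q(x)/x^2) y = 0:
  p(x) = -2/3,  q(x) = x^2 + 3x - 2/3.
Indicial equation: r(r-1) + (-2/3) r + (-2/3) = 0 -> roots r_1 = 2, r_2 = -1/3.
Take r = r_1 = 2. Let y(x) = x^r sum_{n>=0} a_n x^n with a_0 = 1.
Substitute y = x^r sum a_n x^n and match x^{r+n}. The recurrence is
  D(n) a_n + 3 a_{n-1} + 1 a_{n-2} = 0,  where D(n) = (r+n)(r+n-1) + (-2/3)(r+n) + (-2/3).
  a_n = [-3 a_{n-1} - 1 a_{n-2}] / D(n).
Since the indicial polynomial factors as (r - r_1)(r - r_2), D(n) = (r_1 + n - r_1)(r_1 + n - r_2) = n(n + 7/3).
Evaluating step by step (a_0 = 1):
  n = 1: D(1) = 1(1 + 7/3) = 10/3; numerator = -3(1) = -3; a_1 = (-3)/(10/3) = -9/10
  n = 2: D(2) = 2(2 + 7/3) = 26/3; numerator = -3(-9/10) - 1(1) = 17/10; a_2 = (17/10)/(26/3) = 51/260
  n = 3: D(3) = 3(3 + 7/3) = 16; numerator = -3(51/260) - 1(-9/10) = 81/260; a_3 = (81/260)/(16) = 81/4160
  n = 4: D(4) = 4(4 + 7/3) = 76/3; numerator = -3(81/4160) - 1(51/260) = -1059/4160; a_4 = (-1059/4160)/(76/3) = -3177/316160

r = 2; a_0 = 1; a_1 = -9/10; a_2 = 51/260; a_3 = 81/4160; a_4 = -3177/316160


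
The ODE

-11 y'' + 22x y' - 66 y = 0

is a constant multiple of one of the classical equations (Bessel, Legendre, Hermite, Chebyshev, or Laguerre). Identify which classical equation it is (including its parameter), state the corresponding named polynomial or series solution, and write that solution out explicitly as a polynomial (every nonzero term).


All three coefficients share the factor -11; dividing through by -11 gives  y'' - 2x y' + 6 y = 0.
This matches the Hermite equation y'' - 2x y' + 2n y = 0 with 2n = 6, so n = 3; the polynomial solution is H_3(x).
With y = sum_k a_k x^k, matching x^k gives (k+2)(k+1) a_{k+2} = 2(k - n) a_k = 2(k - 3) a_k. The right side vanishes at k = 3, so the series with the parity of 3 terminates at degree 3.
Standard normalization: leading coefficient of H_n is 2^n, so a_3 = 2^3 = 8. Work downward with a_k = (k+1)(k+2) a_{k+2} / (2(k - n)):
  a_1 = (2)(3)(8) / (2(1 - 3)) = 48/(-4) = -12
Hence H_3(x) = 8 x^3 - 12 x.

H_3(x); series = 8 x^3 - 12 x


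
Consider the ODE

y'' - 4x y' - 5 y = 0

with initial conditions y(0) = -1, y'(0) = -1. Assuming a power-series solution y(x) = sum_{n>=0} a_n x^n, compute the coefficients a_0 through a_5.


Ansatz: y(x) = sum_{n>=0} a_n x^n, so y'(x) = sum_{n>=1} n a_n x^(n-1) and y''(x) = sum_{n>=2} n(n-1) a_n x^(n-2).
Substitute into P(x) y'' + Q(x) y' + R(x) y = 0 with P(x) = 1, Q(x) = -4x, R(x) = -5, and match powers of x.
Initial conditions: a_0 = -1, a_1 = -1.
Setting the coefficient of each power of x to zero and solving order by order (substituting the coefficients already found):
  x^0: 2 a_2 - 5 a_0 = 0  ->  2 a_2 = 5 a_0 = -5  ->  a_2 = -5/2
  x^1: 6 a_3 - 9 a_1 = 0  ->  6 a_3 = 9 a_1 = -9  ->  a_3 = -3/2
  x^2: 12 a_4 - 13 a_2 = 0  ->  12 a_4 = 13 a_2 = -65/2  ->  a_4 = -65/24
  x^3: 20 a_5 - 17 a_3 = 0  ->  20 a_5 = 17 a_3 = -51/2  ->  a_5 = -51/40
Truncated series: y(x) = -1 - x - (5/2) x^2 - (3/2) x^3 - (65/24) x^4 - (51/40) x^5 + O(x^6).

a_0 = -1; a_1 = -1; a_2 = -5/2; a_3 = -3/2; a_4 = -65/24; a_5 = -51/40


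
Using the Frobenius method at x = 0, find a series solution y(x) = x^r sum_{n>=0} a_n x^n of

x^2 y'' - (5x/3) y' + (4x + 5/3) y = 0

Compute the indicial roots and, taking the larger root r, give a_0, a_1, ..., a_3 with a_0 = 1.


Write in Frobenius form y'' + (p(x)/x) y' + (q(x)/x^2) y = 0:
  p(x) = -5/3,  q(x) = 4x + 5/3.
Indicial equation: r(r-1) + (-5/3) r + (5/3) = 0 -> roots r_1 = 5/3, r_2 = 1.
Take r = r_1 = 5/3. Let y(x) = x^r sum_{n>=0} a_n x^n with a_0 = 1.
Substitute y = x^r sum a_n x^n and match x^{r+n}. The recurrence is
  D(n) a_n + 4 a_{n-1} = 0,  where D(n) = (r+n)(r+n-1) + (-5/3)(r+n) + (5/3).
  a_n = -4 / D(n) * a_{n-1}.
Since the indicial polynomial factors as (r - r_1)(r - r_2), D(n) = (r_1 + n - r_1)(r_1 + n - r_2) = n(n + 2/3).
Evaluating step by step (a_0 = 1):
  n = 1: D(1) = 1(1 + 2/3) = 5/3; numerator = -4(1) = -4; a_1 = (-4)/(5/3) = -12/5
  n = 2: D(2) = 2(2 + 2/3) = 16/3; numerator = -4(-12/5) = 48/5; a_2 = (48/5)/(16/3) = 9/5
  n = 3: D(3) = 3(3 + 2/3) = 11; numerator = -4(9/5) = -36/5; a_3 = (-36/5)/(11) = -36/55

r = 5/3; a_0 = 1; a_1 = -12/5; a_2 = 9/5; a_3 = -36/55


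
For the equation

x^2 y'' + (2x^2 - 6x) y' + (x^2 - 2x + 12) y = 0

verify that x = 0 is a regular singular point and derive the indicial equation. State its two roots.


Divide by x^2 to reach normal form y'' + P_1(x) y' + P_2(x) y = 0 with P_1(x) = 2 - 6/x and P_2(x) = 1 - 2/x + 12/x^2.
x = 0 is a singular point because the y'-coefficient 2 - 6/x has a pole at x = 0 and the y-coefficient 1 - 2/x + 12/x^2 has a pole at x = 0.
It is a regular singular point because x P_1(x) = p(x) = 2x - 6 and x^2 P_2(x) = q(x) = x^2 - 2x + 12 are polynomials, hence analytic at x = 0.
p(0) = -6,  q(0) = 12.
Indicial equation: r(r-1) + p(0) r + q(0) = 0, i.e. r^2 + (p(0) - 1) r + q(0) = 0, i.e. r^2 - 7 r + 12 = 0.
Discriminant: (-7)^2 - 4(12) = 1, so r = (7 ± 1)/2.
Solving: r_1 = 4, r_2 = 3.

indicial: r^2 - 7 r + 12 = 0; roots r_1 = 4, r_2 = 3


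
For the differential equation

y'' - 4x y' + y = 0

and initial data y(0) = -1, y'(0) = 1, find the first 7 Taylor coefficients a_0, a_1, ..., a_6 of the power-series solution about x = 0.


Ansatz: y(x) = sum_{n>=0} a_n x^n, so y'(x) = sum_{n>=1} n a_n x^(n-1) and y''(x) = sum_{n>=2} n(n-1) a_n x^(n-2).
Substitute into P(x) y'' + Q(x) y' + R(x) y = 0 with P(x) = 1, Q(x) = -4x, R(x) = 1, and match powers of x.
Initial conditions: a_0 = -1, a_1 = 1.
Setting the coefficient of each power of x to zero and solving order by order (substituting the coefficients already found):
  x^0: 2 a_2 + a_0 = 0  ->  2 a_2 = -a_0 = 1  ->  a_2 = 1/2
  x^1: 6 a_3 - 3 a_1 = 0  ->  6 a_3 = 3 a_1 = 3  ->  a_3 = 1/2
  x^2: 12 a_4 - 7 a_2 = 0  ->  12 a_4 = 7 a_2 = 7/2  ->  a_4 = 7/24
  x^3: 20 a_5 - 11 a_3 = 0  ->  20 a_5 = 11 a_3 = 11/2  ->  a_5 = 11/40
  x^4: 30 a_6 - 15 a_4 = 0  ->  30 a_6 = 15 a_4 = 35/8  ->  a_6 = 7/48
Truncated series: y(x) = -1 + x + (1/2) x^2 + (1/2) x^3 + (7/24) x^4 + (11/40) x^5 + (7/48) x^6 + O(x^7).

a_0 = -1; a_1 = 1; a_2 = 1/2; a_3 = 1/2; a_4 = 7/24; a_5 = 11/40; a_6 = 7/48


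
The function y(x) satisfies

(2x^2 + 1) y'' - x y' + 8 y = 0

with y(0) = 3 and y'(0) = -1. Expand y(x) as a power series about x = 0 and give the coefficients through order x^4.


Ansatz: y(x) = sum_{n>=0} a_n x^n, so y'(x) = sum_{n>=1} n a_n x^(n-1) and y''(x) = sum_{n>=2} n(n-1) a_n x^(n-2).
Substitute into P(x) y'' + Q(x) y' + R(x) y = 0 with P(x) = 2x^2 + 1, Q(x) = -x, R(x) = 8, and match powers of x.
Initial conditions: a_0 = 3, a_1 = -1.
Setting the coefficient of each power of x to zero and solving order by order (substituting the coefficients already found):
  x^0: 2 a_2 + 8 a_0 = 0  ->  2 a_2 = -8 a_0 = -24  ->  a_2 = -12
  x^1: 6 a_3 + 7 a_1 = 0  ->  6 a_3 = -7 a_1 = 7  ->  a_3 = 7/6
  x^2: 12 a_4 + 10 a_2 = 0  ->  12 a_4 = -10 a_2 = 120  ->  a_4 = 10
Truncated series: y(x) = 3 - x - 12 x^2 + (7/6) x^3 + 10 x^4 + O(x^5).

a_0 = 3; a_1 = -1; a_2 = -12; a_3 = 7/6; a_4 = 10


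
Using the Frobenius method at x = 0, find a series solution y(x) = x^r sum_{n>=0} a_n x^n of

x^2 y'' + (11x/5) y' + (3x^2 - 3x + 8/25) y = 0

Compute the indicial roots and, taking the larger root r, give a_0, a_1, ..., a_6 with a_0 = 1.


Write in Frobenius form y'' + (p(x)/x) y' + (q(x)/x^2) y = 0:
  p(x) = 11/5,  q(x) = 3x^2 - 3x + 8/25.
Indicial equation: r(r-1) + (11/5) r + (8/25) = 0 -> roots r_1 = -2/5, r_2 = -4/5.
Take r = r_1 = -2/5. Let y(x) = x^r sum_{n>=0} a_n x^n with a_0 = 1.
Substitute y = x^r sum a_n x^n and match x^{r+n}. The recurrence is
  D(n) a_n - 3 a_{n-1} + 3 a_{n-2} = 0,  where D(n) = (r+n)(r+n-1) + (11/5)(r+n) + (8/25).
  a_n = [3 a_{n-1} - 3 a_{n-2}] / D(n).
Since the indicial polynomial factors as (r - r_1)(r - r_2), D(n) = (r_1 + n - r_1)(r_1 + n - r_2) = n(n + 2/5).
Evaluating step by step (a_0 = 1):
  n = 1: D(1) = 1(1 + 2/5) = 7/5; numerator = 3(1) = 3; a_1 = (3)/(7/5) = 15/7
  n = 2: D(2) = 2(2 + 2/5) = 24/5; numerator = 3(15/7) - 3(1) = 24/7; a_2 = (24/7)/(24/5) = 5/7
  n = 3: D(3) = 3(3 + 2/5) = 51/5; numerator = 3(5/7) - 3(15/7) = -30/7; a_3 = (-30/7)/(51/5) = -50/119
  n = 4: D(4) = 4(4 + 2/5) = 88/5; numerator = 3(-50/119) - 3(5/7) = -405/119; a_4 = (-405/119)/(88/5) = -2025/10472
  n = 5: D(5) = 5(5 + 2/5) = 27; numerator = 3(-2025/10472) - 3(-50/119) = 7125/10472; a_5 = (7125/10472)/(27) = 2375/94248
  n = 6: D(6) = 6(6 + 2/5) = 192/5; numerator = 3(2375/94248) - 3(-2025/10472) = 2575/3927; a_6 = (2575/3927)/(192/5) = 12875/753984

r = -2/5; a_0 = 1; a_1 = 15/7; a_2 = 5/7; a_3 = -50/119; a_4 = -2025/10472; a_5 = 2375/94248; a_6 = 12875/753984
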